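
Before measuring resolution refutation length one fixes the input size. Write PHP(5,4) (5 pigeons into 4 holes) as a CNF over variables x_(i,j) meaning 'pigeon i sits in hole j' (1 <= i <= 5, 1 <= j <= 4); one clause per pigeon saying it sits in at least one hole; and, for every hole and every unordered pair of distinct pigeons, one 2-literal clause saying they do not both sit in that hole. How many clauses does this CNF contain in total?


PHP(5,4): 5 pigeons, 4 holes, 5*4 = 20 variables.
- pigeon clauses: one per pigeon -> 5 clauses
- hole clauses: 4 holes * C(5,2) = 4 * 10 -> 40 clauses
Total clauses = 5 + 40 = 45

45


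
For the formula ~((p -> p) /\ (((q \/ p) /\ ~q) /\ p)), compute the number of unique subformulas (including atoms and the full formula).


Formula: ~((p -> p) /\ (((q \/ p) /\ ~q) /\ p))
Subformulas found:
  1. q
  2. p
  3. ~q
  4. (q \/ p)
  5. (p -> p)
  6. ((q \/ p) /\ ~q)
  7. (((q \/ p) /\ ~q) /\ p)
  8. ((p -> p) /\ (((q \/ p) /\ ~q) /\ p))
  9. ~((p -> p) /\ (((q \/ p) /\ ~q) /\ p))
Total distinct subformulas = 9

9


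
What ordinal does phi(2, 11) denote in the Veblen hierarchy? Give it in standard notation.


phi(2, 11):
phi(2, beta) = zeta_beta (the beta-th zeta number, fixed point of epsilon).
phi(2, 11) = zeta_11

zeta_11


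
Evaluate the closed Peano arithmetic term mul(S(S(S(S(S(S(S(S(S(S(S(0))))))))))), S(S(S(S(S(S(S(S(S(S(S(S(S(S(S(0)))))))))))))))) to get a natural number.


mul(S^11(0), S^15(0)):
S^11(0) = 11
S^15(0) = 15
11 * 15 = 165

165


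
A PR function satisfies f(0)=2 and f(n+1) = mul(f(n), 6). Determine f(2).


f(0) = 2
f(1) = mul(f(0), 6) = mul(2, 6) = 12
f(2) = mul(f(1), 6) = mul(12, 6) = 72


72


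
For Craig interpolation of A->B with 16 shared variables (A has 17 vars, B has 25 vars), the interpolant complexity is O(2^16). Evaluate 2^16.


Shared atoms = 16
Craig interpolant size bound = 2^16
= 65536

65536


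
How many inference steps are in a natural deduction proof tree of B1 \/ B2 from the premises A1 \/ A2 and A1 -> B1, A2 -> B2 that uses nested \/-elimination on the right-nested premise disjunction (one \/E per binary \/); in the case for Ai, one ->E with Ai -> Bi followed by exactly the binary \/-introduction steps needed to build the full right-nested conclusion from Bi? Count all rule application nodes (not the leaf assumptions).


Constructive dilemma with 2 branches, all disjunctions right-nested:
- \/E: the premise has 1 binary \/, each eliminated once: 1 nodes.
- ->E: one per case (Ai with Ai -> Bi gives Bi): 2 nodes.
- \/I: in case i < n, Bi needs 1 step to form Bi \/ (B(i+1) \/ ...) and then i-1 steps to prepend B(i-1), ..., B1, i.e. i steps; in case i = n, B2 needs 1 prepend steps.
  \/I total = (1 + 2 + ... + 1) + 1 = 1 + 1 = 2 nodes.
Total = 1 + 2 + 2 = 5

5


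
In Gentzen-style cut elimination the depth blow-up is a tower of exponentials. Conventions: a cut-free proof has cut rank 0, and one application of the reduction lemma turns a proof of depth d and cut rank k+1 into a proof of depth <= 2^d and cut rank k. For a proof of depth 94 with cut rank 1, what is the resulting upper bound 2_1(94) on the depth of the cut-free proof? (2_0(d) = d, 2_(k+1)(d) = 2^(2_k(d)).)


Each rank reduction sends depth d to at most 2^d; cut rank r needs r reductions.
2_0(94) = 94
2_1(94) = 2^94 = 19807040628566084398385987584
Cut-free depth bound = 19807040628566084398385987584

19807040628566084398385987584


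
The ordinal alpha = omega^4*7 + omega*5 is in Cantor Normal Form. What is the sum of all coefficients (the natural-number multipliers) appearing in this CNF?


CNF: omega^4*7 + omega*5
Coefficients: 7 + 5 = 12

12


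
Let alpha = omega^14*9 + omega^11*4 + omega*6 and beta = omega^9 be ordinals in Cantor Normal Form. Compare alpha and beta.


Compare term by term from highest exponent:
alpha = omega^14*9 + omega^11*4 + omega*6
beta = omega^9
Term 1: alpha has omega^14*9, beta has omega^9*1
Term 2: alpha has omega^11*4, beta has omega^0*0
Term 3: alpha has omega^1*6, beta has omega^0*0
Result: alpha > beta

alpha > beta


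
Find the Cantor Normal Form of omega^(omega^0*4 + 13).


omega^(omega^0*4 + 13):
omega^0 = 1, so the exponent is 4 + 13 = 17 (finite ordinal addition).
Result = omega^17, already a single CNF term.

omega^17


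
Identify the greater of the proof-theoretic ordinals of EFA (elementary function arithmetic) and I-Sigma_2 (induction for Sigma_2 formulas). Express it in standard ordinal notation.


Proof-theoretic ordinal of EFA (elementary function arithmetic): omega^3
Proof-theoretic ordinal of I-Sigma_2 (induction for Sigma_2 formulas): omega^(omega^omega)
Comparing: omega^3 < omega^(omega^omega).
The larger ordinal is omega^(omega^omega) (from I-Sigma_2 (induction for Sigma_2 formulas)).

omega^(omega^omega)


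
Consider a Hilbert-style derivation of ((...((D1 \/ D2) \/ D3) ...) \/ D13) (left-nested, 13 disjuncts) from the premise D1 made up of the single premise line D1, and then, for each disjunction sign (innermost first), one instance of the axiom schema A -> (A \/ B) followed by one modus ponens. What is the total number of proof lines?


Building the left-nested 13-ary disjunction from D1:
- 1 premise line (D1)
- 13 disjuncts means 12 disjunction signs; each needs 1 axiom instance + 1 MP = 2 lines: 2 * 12 = 24
Total = 1 + 24 = 25 lines.

25


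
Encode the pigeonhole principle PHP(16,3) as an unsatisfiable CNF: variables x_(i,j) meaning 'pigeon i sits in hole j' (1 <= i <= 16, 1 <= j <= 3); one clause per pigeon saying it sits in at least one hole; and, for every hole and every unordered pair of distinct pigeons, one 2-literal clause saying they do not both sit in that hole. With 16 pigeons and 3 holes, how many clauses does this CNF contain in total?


PHP(16,3): 16 pigeons, 3 holes, 16*3 = 48 variables.
- pigeon clauses: one per pigeon -> 16 clauses
- hole clauses: 3 holes * C(16,2) = 3 * 120 -> 360 clauses
Total clauses = 16 + 360 = 376

376


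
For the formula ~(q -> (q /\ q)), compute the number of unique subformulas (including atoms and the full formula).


Formula: ~(q -> (q /\ q))
Subformulas found:
  1. q
  2. (q /\ q)
  3. (q -> (q /\ q))
  4. ~(q -> (q /\ q))
Total distinct subformulas = 4

4


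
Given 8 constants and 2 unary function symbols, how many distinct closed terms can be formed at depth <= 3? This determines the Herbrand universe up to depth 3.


Herbrand terms by depth:
Depth 0: 8 constants
Depth 1: 16 new terms (running total: 24)
Depth 2: 32 new terms (running total: 56)
Depth 3: 64 new terms (running total: 120)
Total distinct ground terms = 120

120


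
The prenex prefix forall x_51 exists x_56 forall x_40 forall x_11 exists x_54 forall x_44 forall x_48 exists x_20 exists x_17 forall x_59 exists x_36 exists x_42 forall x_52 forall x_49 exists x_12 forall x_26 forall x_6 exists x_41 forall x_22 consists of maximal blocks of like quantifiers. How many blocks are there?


Alternations = 12.
Blocks = alternations + 1 = 13

13


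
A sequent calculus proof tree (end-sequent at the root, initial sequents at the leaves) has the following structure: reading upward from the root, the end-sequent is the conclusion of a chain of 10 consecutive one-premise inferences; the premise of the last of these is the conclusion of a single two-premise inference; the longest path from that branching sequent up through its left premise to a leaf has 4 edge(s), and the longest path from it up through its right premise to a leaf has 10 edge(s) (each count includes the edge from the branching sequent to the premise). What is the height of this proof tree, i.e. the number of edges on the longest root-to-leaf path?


Longest path through the left premise: 4 edges (measured from the branching sequent)
Longest path through the right premise: 10 edges
Height of the subtree rooted at the branching sequent: max(4, 10) = 10
The branching sequent sits 10 edges above the root (the chain of one-premise inferences), so height = 10 + 10 = 20

20


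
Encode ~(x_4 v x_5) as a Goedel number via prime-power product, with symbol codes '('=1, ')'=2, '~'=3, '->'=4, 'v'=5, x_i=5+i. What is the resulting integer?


Formula: ~(x_4 v x_5)
Symbol codes: [3, 1, 9, 5, 10, 2]
Primes: [2, 3, 5, 7, 11, 13]
p_1^3 = 2^3 = 8
p_2^1 = 3^1 = 3
p_3^9 = 5^9 = 1953125
p_4^5 = 7^5 = 16807
p_5^10 = 11^10 = 25937424601
p_6^2 = 13^2 = 169
Product = 3453385307834164828125000

3453385307834164828125000


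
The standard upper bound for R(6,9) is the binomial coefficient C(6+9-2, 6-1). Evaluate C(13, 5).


R(6,9) <= C(6+9-2, 6-1) = C(13, 5)
C(13, 5) = 13! / (5! * 8!)
= 1287

1287


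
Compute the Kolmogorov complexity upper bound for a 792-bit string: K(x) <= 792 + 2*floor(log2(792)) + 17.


floor(log2(792)) = 9
2 * 9 = 18
K(x) <= 792 + 18 + 17 = 827

827


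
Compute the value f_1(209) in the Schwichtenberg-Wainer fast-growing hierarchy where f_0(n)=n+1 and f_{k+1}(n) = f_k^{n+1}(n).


f_1(209) = f_0^210(209)
f_0 adds 1 each time, applied 210 times.
f_1(209) = 209 + 210 = 419

419


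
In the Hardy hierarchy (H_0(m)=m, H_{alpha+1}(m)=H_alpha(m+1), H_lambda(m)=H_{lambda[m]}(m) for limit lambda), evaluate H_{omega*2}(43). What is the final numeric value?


H_{omega*2}(43):
For the Hardy hierarchy, H_{omega*k}(n) = 2^k * n.
2^2 = 4.
4 * 43 = 172

172


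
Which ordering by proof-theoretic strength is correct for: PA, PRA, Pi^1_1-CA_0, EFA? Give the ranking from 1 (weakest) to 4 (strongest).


Ordering by consistency strength:
1. EFA
2. PRA
3. PA
4. Pi^1_1-CA_0


PA=3, PRA=2, Pi^1_1-CA_0=4, EFA=1


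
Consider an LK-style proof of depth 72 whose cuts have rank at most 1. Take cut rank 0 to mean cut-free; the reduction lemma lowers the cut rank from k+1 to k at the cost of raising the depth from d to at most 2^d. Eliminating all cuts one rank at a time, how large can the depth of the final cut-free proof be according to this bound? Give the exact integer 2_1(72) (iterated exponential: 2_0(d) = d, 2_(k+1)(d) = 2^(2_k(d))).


Each rank reduction sends depth d to at most 2^d; cut rank r needs r reductions.
2_0(72) = 72
2_1(72) = 2^72 = 4722366482869645213696
Cut-free depth bound = 4722366482869645213696

4722366482869645213696


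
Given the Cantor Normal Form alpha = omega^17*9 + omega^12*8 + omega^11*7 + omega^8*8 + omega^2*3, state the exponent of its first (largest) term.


CNF: omega^17*9 + omega^12*8 + omega^11*7 + omega^8*8 + omega^2*3
The leading term is omega^17*9, which has exponent 17.

17


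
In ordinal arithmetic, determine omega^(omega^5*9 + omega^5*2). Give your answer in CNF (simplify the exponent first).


omega^(omega^5*9 + omega^5*2):
Both terms of the exponent have the same exponent 5, so they merge: omega^5*9 + omega^5*2 = omega^5*(9+2) = omega^5*11.
omega raised to a CNF ordinal is a single CNF term: Result = omega^(omega^5*11)

omega^(omega^5*11)


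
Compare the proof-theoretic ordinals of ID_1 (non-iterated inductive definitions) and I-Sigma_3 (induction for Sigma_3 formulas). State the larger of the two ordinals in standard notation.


Proof-theoretic ordinal of ID_1 (non-iterated inductive definitions): psi_0(epsilon_{Omega+1})
Proof-theoretic ordinal of I-Sigma_3 (induction for Sigma_3 formulas): omega^(omega^(omega^omega))
Comparing: omega^(omega^(omega^omega)) < psi_0(epsilon_{Omega+1}).
The larger ordinal is psi_0(epsilon_{Omega+1}) (from ID_1 (non-iterated inductive definitions)).

psi_0(epsilon_{Omega+1})


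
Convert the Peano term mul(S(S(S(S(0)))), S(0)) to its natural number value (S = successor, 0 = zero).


mul(S^4(0), S^1(0)):
S^4(0) = 4
S^1(0) = 1
4 * 1 = 4

4


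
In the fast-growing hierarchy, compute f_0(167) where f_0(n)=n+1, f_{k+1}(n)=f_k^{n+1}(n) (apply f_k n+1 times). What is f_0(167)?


f_0(167) = 167 + 1 = 168

168


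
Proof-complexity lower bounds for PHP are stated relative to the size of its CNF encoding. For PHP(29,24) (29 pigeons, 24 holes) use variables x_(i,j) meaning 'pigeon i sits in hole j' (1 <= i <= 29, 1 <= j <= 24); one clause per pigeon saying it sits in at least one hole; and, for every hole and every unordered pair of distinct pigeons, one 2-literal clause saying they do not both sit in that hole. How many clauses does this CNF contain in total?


PHP(29,24): 29 pigeons, 24 holes, 29*24 = 696 variables.
- pigeon clauses: one per pigeon -> 29 clauses
- hole clauses: 24 holes * C(29,2) = 24 * 406 -> 9744 clauses
Total clauses = 29 + 9744 = 9773

9773


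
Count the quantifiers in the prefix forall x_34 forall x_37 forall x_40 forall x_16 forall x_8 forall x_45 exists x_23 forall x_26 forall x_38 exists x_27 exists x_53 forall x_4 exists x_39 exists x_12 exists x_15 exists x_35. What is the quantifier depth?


Quantifier prefix has 16 quantifier symbols.
Quantifier depth = 16

16


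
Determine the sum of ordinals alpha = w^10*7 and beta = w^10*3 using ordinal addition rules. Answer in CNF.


Ordinal addition w^10*7 + w^10*3:
Both terms have the same exponent 10.
w^e*c + w^e*d = w^e*(c+d).
Result = w^10*(7+3) = w^10*10

w^10*10


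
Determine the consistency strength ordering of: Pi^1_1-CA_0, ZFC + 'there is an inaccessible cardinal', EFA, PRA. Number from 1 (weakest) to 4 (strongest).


Ordering by consistency strength:
1. EFA
2. PRA
3. Pi^1_1-CA_0
4. ZFC + 'there is an inaccessible cardinal'


Pi^1_1-CA_0=3, ZFC + 'there is an inaccessible cardinal'=4, EFA=1, PRA=2


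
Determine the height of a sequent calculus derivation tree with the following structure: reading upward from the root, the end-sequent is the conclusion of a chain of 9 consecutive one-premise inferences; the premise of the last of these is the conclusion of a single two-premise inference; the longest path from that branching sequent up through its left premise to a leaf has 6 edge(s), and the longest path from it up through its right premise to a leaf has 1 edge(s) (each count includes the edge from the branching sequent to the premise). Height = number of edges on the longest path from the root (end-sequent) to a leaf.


Longest path through the left premise: 6 edges (measured from the branching sequent)
Longest path through the right premise: 1 edges
Height of the subtree rooted at the branching sequent: max(6, 1) = 6
The branching sequent sits 9 edges above the root (the chain of one-premise inferences), so height = 6 + 9 = 15

15


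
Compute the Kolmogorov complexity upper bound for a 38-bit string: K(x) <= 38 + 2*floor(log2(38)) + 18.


floor(log2(38)) = 5
2 * 5 = 10
K(x) <= 38 + 10 + 18 = 66

66


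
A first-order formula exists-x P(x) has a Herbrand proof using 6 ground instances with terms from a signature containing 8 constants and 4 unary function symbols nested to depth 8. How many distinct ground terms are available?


Herbrand terms by depth:
Depth 0: 8 constants
Depth 1: 32 new terms (running total: 40)
Depth 2: 128 new terms (running total: 168)
Depth 3: 512 new terms (running total: 680)
Depth 4: 2048 new terms (running total: 2728)
Depth 5: 8192 new terms (running total: 10920)
Depth 6: 32768 new terms (running total: 43688)
Depth 7: 131072 new terms (running total: 174760)
Depth 8: 524288 new terms (running total: 699048)
Total distinct ground terms = 699048

699048


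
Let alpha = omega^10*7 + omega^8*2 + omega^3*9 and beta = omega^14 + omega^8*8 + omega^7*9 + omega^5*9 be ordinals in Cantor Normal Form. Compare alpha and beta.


Compare term by term from highest exponent:
alpha = omega^10*7 + omega^8*2 + omega^3*9
beta = omega^14 + omega^8*8 + omega^7*9 + omega^5*9
Term 1: alpha has omega^10*7, beta has omega^14*1
Term 2: alpha has omega^8*2, beta has omega^8*8
Term 3: alpha has omega^3*9, beta has omega^7*9
Term 4: alpha has omega^0*0, beta has omega^5*9
Result: alpha < beta

alpha < beta


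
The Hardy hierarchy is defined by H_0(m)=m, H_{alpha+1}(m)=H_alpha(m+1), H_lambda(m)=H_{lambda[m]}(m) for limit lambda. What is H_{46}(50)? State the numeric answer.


H_46(50):
For finite ordinals k, H_k(n) = n + k (each successor step adds 1).
H_46(50) = 50 + 46 = 96

96


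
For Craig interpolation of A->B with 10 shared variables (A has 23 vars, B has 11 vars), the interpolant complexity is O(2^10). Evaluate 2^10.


Shared atoms = 10
Craig interpolant size bound = 2^10
= 1024

1024


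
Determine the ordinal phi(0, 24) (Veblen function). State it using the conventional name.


phi(0, 24):
phi(0, beta) = omega^beta by definition.
phi(0, 24) = omega^24

omega^24


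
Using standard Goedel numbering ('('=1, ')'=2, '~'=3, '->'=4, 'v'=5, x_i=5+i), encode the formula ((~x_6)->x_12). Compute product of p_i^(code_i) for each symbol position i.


Formula: ((~x_6)->x_12)
Symbol codes: [1, 1, 3, 11, 2, 4, 17, 2]
Primes: [2, 3, 5, 7, 11, 13, 17, 19]
p_1^1 = 2^1 = 2
p_2^1 = 3^1 = 3
p_3^3 = 5^3 = 125
p_4^11 = 7^11 = 1977326743
p_5^2 = 11^2 = 121
p_6^4 = 13^4 = 28561
p_7^17 = 17^17 = 827240261886336764177
p_8^2 = 19^2 = 361
Product = 1530514147574250247941534583267755531713250

1530514147574250247941534583267755531713250


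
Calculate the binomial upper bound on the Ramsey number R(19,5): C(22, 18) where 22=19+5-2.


R(19,5) <= C(19+5-2, 19-1) = C(22, 18)
C(22, 18) = 22! / (18! * 4!)
= 7315

7315


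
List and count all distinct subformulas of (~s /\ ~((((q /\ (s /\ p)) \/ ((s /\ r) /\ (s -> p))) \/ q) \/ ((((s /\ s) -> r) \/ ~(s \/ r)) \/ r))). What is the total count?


Formula: (~s /\ ~((((q /\ (s /\ p)) \/ ((s /\ r) /\ (s -> p))) \/ q) \/ ((((s /\ s) -> r) \/ ~(s \/ r)) \/ r)))
Subformulas found:
  1. r
  2. q
  3. s
  4. p
  5. ~s
  6. (s \/ r)
  7. (s /\ p)
  8. (s /\ s)
  9. (s /\ r)
  10. (s -> p)
  11. ~(s \/ r)
  12. ((s /\ s) -> r)
  13. (q /\ (s /\ p))
  14. ((s /\ r) /\ (s -> p))
  15. (((s /\ s) -> r) \/ ~(s \/ r))
  16. ((((s /\ s) -> r) \/ ~(s \/ r)) \/ r)
  17. ((q /\ (s /\ p)) \/ ((s /\ r) /\ (s -> p)))
  18. (((q /\ (s /\ p)) \/ ((s /\ r) /\ (s -> p))) \/ q)
  19. ((((q /\ (s /\ p)) \/ ((s /\ r) /\ (s -> p))) \/ q) \/ ((((s /\ s) -> r) \/ ~(s \/ r)) \/ r))
  20. ~((((q /\ (s /\ p)) \/ ((s /\ r) /\ (s -> p))) \/ q) \/ ((((s /\ s) -> r) \/ ~(s \/ r)) \/ r))
  21. (~s /\ ~((((q /\ (s /\ p)) \/ ((s /\ r) /\ (s -> p))) \/ q) \/ ((((s /\ s) -> r) \/ ~(s \/ r)) \/ r)))
Total distinct subformulas = 21

21


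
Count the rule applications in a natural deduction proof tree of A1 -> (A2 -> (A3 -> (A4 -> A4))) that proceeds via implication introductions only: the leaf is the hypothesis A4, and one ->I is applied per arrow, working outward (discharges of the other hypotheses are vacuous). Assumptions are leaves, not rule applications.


The formula has 4 arrows (->); its innermost consequent A4 is one of the antecedents,
so the proof starts from the hypothesis leaf A4 (not a rule application) and closes one arrow per ->I.
Building A1 -> (A2 -> (A3 -> (A4 -> A4))) therefore takes 4 nested implication introductions.
Total inference nodes = 4

4


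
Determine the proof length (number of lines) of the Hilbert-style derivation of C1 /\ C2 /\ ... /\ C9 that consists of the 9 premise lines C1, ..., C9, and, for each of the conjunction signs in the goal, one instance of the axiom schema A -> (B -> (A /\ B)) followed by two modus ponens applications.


Conjoining 9 premises:
- 9 premise lines
- the goal has 8 conjunction signs; each costs 1 axiom instance + 2 MP = 3 lines: 3 * 8 = 24
Total = 9 + 24 = 33 lines.

33


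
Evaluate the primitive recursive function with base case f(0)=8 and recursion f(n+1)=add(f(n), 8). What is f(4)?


f(0) = 8
f(1) = add(f(0), 8) = add(8, 8) = 16
f(2) = add(f(1), 8) = add(16, 8) = 24
f(3) = add(f(2), 8) = add(24, 8) = 32
f(4) = add(f(3), 8) = add(32, 8) = 40


40


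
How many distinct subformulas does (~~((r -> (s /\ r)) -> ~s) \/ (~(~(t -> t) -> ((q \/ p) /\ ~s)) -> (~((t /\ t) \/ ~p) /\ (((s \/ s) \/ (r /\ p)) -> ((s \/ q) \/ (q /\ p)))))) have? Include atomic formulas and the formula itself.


Formula: (~~((r -> (s /\ r)) -> ~s) \/ (~(~(t -> t) -> ((q \/ p) /\ ~s)) -> (~((t /\ t) \/ ~p) /\ (((s \/ s) \/ (r /\ p)) -> ((s \/ q) \/ (q /\ p))))))
Subformulas found:
  1. r
  2. p
  3. q
  4. s
  5. t
  6. ~p
  7. ~s
  8. (s \/ s)
  9. (q /\ p)
  10. (q \/ p)
  11. (r /\ p)
  12. (s /\ r)
  13. (s \/ q)
  14. (t -> t)
  15. (t /\ t)
  16. ~(t -> t)
  17. (r -> (s /\ r))
  18. ((t /\ t) \/ ~p)
  19. ((q \/ p) /\ ~s)
  20. ~((t /\ t) \/ ~p)
  21. ((s \/ s) \/ (r /\ p))
  22. ((s \/ q) \/ (q /\ p))
  23. ((r -> (s /\ r)) -> ~s)
  24. ~((r -> (s /\ r)) -> ~s)
  25. ~~((r -> (s /\ r)) -> ~s)
  26. (~(t -> t) -> ((q \/ p) /\ ~s))
  27. ~(~(t -> t) -> ((q \/ p) /\ ~s))
  28. (((s \/ s) \/ (r /\ p)) -> ((s \/ q) \/ (q /\ p)))
  29. (~((t /\ t) \/ ~p) /\ (((s \/ s) \/ (r /\ p)) -> ((s \/ q) \/ (q /\ p))))
  30. (~(~(t -> t) -> ((q \/ p) /\ ~s)) -> (~((t /\ t) \/ ~p) /\ (((s \/ s) \/ (r /\ p)) -> ((s \/ q) \/ (q /\ p)))))
  31. (~~((r -> (s /\ r)) -> ~s) \/ (~(~(t -> t) -> ((q \/ p) /\ ~s)) -> (~((t /\ t) \/ ~p) /\ (((s \/ s) \/ (r /\ p)) -> ((s \/ q) \/ (q /\ p))))))
Total distinct subformulas = 31

31


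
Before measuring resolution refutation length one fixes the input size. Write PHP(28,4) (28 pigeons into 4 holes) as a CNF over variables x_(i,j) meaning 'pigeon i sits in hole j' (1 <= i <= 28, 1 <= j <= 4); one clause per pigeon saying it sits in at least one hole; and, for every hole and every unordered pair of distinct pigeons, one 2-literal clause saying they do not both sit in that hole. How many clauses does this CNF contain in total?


PHP(28,4): 28 pigeons, 4 holes, 28*4 = 112 variables.
- pigeon clauses: one per pigeon -> 28 clauses
- hole clauses: 4 holes * C(28,2) = 4 * 378 -> 1512 clauses
Total clauses = 28 + 1512 = 1540

1540


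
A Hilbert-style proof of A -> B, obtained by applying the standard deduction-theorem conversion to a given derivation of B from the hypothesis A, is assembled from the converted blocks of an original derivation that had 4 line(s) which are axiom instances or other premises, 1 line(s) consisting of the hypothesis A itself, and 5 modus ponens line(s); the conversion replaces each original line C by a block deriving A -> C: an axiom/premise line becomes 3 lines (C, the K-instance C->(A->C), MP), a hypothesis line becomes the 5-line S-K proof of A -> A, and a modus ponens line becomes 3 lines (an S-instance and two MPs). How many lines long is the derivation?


Deduction-theorem conversion, block by block:
- 4 axiom/premise lines -> 3 lines each = 12
- 1 hypothesis lines -> 5 lines each (identity proof A->A) = 5
- 5 MP lines -> 3 lines each (S-instance, MP, MP) = 15
Total = 12 + 5 + 15 = 32 lines.

32


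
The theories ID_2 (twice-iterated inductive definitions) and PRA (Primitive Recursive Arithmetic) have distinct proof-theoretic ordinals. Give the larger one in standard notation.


Proof-theoretic ordinal of ID_2 (twice-iterated inductive definitions): psi_0(epsilon_{Omega_2+1})
Proof-theoretic ordinal of PRA (Primitive Recursive Arithmetic): omega^omega
Comparing: omega^omega < psi_0(epsilon_{Omega_2+1}).
The larger ordinal is psi_0(epsilon_{Omega_2+1}) (from ID_2 (twice-iterated inductive definitions)).

psi_0(epsilon_{Omega_2+1})


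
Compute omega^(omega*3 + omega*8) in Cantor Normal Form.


omega^(omega*3 + omega*8):
Both terms of the exponent have the same exponent 1, so they merge: omega*3 + omega*8 = omega*(3+8) = omega*11.
omega raised to a CNF ordinal is a single CNF term: Result = omega^(omega*11)

omega^(omega*11)


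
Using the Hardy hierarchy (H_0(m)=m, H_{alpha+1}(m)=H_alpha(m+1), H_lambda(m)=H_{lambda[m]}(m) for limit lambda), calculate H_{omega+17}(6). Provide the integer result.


H_{omega+17}(6):
Unwind the 17 successor steps: H_{omega+17}(6) = H_omega(6+17) = H_omega(23).
H_omega(m) = H_m(m) = m + m = 2m.
Result = 2 * 23 = 46

46


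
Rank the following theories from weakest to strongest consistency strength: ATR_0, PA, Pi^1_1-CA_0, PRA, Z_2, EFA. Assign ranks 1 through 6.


Ordering by consistency strength:
1. EFA
2. PRA
3. PA
4. ATR_0
5. Pi^1_1-CA_0
6. Z_2


ATR_0=4, PA=3, Pi^1_1-CA_0=5, PRA=2, Z_2=6, EFA=1


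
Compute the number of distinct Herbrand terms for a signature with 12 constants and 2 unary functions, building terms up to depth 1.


Herbrand terms by depth:
Depth 0: 12 constants
Depth 1: 24 new terms (running total: 36)
Total distinct ground terms = 36

36


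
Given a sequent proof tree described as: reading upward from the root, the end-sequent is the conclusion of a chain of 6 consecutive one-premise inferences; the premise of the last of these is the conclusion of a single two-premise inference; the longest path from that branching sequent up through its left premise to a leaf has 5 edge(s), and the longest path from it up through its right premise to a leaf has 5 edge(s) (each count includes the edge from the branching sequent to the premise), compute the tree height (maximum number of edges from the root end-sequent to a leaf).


Longest path through the left premise: 5 edges (measured from the branching sequent)
Longest path through the right premise: 5 edges
Height of the subtree rooted at the branching sequent: max(5, 5) = 5
The branching sequent sits 6 edges above the root (the chain of one-premise inferences), so height = 5 + 6 = 11

11


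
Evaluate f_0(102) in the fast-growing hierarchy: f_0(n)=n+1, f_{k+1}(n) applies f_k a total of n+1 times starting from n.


f_0(102) = 102 + 1 = 103

103


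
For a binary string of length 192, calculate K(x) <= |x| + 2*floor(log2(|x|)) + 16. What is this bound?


floor(log2(192)) = 7
2 * 7 = 14
K(x) <= 192 + 14 + 16 = 222

222


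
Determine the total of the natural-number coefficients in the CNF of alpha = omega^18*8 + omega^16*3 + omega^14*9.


CNF: omega^18*8 + omega^16*3 + omega^14*9
Coefficients: 8 + 3 + 9 = 20

20


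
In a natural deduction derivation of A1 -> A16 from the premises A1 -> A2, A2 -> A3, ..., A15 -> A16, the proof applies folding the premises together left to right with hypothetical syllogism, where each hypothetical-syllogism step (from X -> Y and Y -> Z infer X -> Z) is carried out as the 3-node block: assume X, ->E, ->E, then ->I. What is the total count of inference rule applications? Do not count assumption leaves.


There are 15 premises in the chain. The first HS step combines premises 1 and 2; each further premise needs one more HS step.
So 15 premises require 15 - 1 = 14 hypothetical-syllogism steps.
Each HS step uses 3 inference nodes (->E, ->E, ->I).
14 * 3 = 42 total inference nodes.

42


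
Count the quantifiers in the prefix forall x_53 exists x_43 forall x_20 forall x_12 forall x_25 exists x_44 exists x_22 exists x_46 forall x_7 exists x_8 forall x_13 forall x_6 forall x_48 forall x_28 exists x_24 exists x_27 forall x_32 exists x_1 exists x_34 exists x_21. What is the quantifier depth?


Quantifier prefix has 20 quantifier symbols.
Quantifier depth = 20

20


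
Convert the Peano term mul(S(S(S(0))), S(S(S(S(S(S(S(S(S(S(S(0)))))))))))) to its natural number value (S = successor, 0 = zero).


mul(S^3(0), S^11(0)):
S^3(0) = 3
S^11(0) = 11
3 * 11 = 33

33


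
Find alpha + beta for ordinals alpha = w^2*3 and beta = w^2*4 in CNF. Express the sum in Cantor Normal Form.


Ordinal addition w^2*3 + w^2*4:
Both terms have the same exponent 2.
w^e*c + w^e*d = w^e*(c+d).
Result = w^2*(3+4) = w^2*7

w^2*7


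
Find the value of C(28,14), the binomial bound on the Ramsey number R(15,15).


R(15,15) <= C(15+15-2, 15-1) = C(28, 14)
C(28, 14) = 28! / (14! * 14!)
= 40116600

40116600


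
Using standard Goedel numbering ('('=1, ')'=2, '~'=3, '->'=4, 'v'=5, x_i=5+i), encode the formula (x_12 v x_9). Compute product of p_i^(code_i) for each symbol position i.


Formula: (x_12 v x_9)
Symbol codes: [1, 17, 5, 14, 2]
Primes: [2, 3, 5, 7, 11]
p_1^1 = 2^1 = 2
p_2^17 = 3^17 = 129140163
p_3^5 = 5^5 = 3125
p_4^14 = 7^14 = 678223072849
p_5^2 = 11^2 = 121
Product = 66236790122173555380168750

66236790122173555380168750


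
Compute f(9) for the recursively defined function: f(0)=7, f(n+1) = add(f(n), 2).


f(0) = 7
f(1) = add(f(0), 2) = add(7, 2) = 9
f(2) = add(f(1), 2) = add(9, 2) = 11
f(3) = add(f(2), 2) = add(11, 2) = 13
f(4) = add(f(3), 2) = add(13, 2) = 15
f(5) = add(f(4), 2) = add(15, 2) = 17
f(6) = add(f(5), 2) = add(17, 2) = 19
f(7) = add(f(6), 2) = add(19, 2) = 21
f(8) = add(f(7), 2) = add(21, 2) = 23
f(9) = add(f(8), 2) = add(23, 2) = 25


25


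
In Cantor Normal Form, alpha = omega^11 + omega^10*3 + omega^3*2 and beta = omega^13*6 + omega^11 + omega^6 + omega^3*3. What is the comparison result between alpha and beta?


Compare term by term from highest exponent:
alpha = omega^11 + omega^10*3 + omega^3*2
beta = omega^13*6 + omega^11 + omega^6 + omega^3*3
Term 1: alpha has omega^11*1, beta has omega^13*6
Term 2: alpha has omega^10*3, beta has omega^11*1
Term 3: alpha has omega^3*2, beta has omega^6*1
Term 4: alpha has omega^0*0, beta has omega^3*3
Result: alpha < beta

alpha < beta


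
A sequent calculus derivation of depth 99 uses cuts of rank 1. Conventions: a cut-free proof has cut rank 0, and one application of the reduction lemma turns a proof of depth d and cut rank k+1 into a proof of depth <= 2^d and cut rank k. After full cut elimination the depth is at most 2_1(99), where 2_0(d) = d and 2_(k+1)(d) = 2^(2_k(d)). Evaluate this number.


Each rank reduction sends depth d to at most 2^d; cut rank r needs r reductions.
2_0(99) = 99
2_1(99) = 2^99 = 633825300114114700748351602688
Cut-free depth bound = 633825300114114700748351602688

633825300114114700748351602688


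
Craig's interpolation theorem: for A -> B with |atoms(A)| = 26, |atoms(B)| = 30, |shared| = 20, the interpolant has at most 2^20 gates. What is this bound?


Shared atoms = 20
Craig interpolant size bound = 2^20
= 1048576

1048576


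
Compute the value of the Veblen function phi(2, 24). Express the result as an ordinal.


phi(2, 24):
phi(2, beta) = zeta_beta (the beta-th zeta number, fixed point of epsilon).
phi(2, 24) = zeta_24

zeta_24


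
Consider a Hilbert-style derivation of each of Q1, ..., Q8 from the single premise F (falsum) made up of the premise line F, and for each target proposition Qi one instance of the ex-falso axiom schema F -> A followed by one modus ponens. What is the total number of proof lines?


Ex falso, line by line:
- 1 premise line (F)
- 8 targets, each needing 1 axiom instance (F -> Qi) + 1 MP = 2 lines: 2 * 8 = 16
Total = 1 + 16 = 17 lines.

17


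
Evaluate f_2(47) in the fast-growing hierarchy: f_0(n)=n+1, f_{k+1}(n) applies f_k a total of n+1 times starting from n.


f_2(47) = f_1^48(47)
f_1(m) = 2m + 1.
Iterating: f_1^k(n) = 2^k*(n+1) - 1.
f_2(47) = 2^48*(47+1) - 1 = 281474976710656*48 - 1 = 13510798882111487

13510798882111487


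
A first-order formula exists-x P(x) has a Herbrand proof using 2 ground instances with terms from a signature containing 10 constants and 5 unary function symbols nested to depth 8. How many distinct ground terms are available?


Herbrand terms by depth:
Depth 0: 10 constants
Depth 1: 50 new terms (running total: 60)
Depth 2: 250 new terms (running total: 310)
Depth 3: 1250 new terms (running total: 1560)
Depth 4: 6250 new terms (running total: 7810)
Depth 5: 31250 new terms (running total: 39060)
Depth 6: 156250 new terms (running total: 195310)
Depth 7: 781250 new terms (running total: 976560)
Depth 8: 3906250 new terms (running total: 4882810)
Total distinct ground terms = 4882810

4882810


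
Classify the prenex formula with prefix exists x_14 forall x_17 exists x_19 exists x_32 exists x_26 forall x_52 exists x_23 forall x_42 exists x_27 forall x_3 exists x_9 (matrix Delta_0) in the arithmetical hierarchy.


Leading quantifier is exists, so the class is Sigma.
Number of quantifier blocks = alternations + 1 = 8 + 1 = 9.
Classification: Sigma_9

Sigma_9


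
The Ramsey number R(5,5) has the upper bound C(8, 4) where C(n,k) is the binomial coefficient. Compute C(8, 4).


R(5,5) <= C(5+5-2, 5-1) = C(8, 4)
C(8, 4) = 8! / (4! * 4!)
= 70

70


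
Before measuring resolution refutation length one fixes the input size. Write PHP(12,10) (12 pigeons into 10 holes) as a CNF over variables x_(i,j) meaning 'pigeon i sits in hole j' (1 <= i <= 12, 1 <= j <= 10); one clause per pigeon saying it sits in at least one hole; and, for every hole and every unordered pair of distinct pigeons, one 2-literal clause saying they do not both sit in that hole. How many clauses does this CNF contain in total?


PHP(12,10): 12 pigeons, 10 holes, 12*10 = 120 variables.
- pigeon clauses: one per pigeon -> 12 clauses
- hole clauses: 10 holes * C(12,2) = 10 * 66 -> 660 clauses
Total clauses = 12 + 660 = 672

672


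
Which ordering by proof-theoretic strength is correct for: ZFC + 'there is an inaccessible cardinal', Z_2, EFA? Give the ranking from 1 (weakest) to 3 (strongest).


Ordering by consistency strength:
1. EFA
2. Z_2
3. ZFC + 'there is an inaccessible cardinal'


ZFC + 'there is an inaccessible cardinal'=3, Z_2=2, EFA=1


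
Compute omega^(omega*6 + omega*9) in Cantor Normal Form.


omega^(omega*6 + omega*9):
Both terms of the exponent have the same exponent 1, so they merge: omega*6 + omega*9 = omega*(6+9) = omega*15.
omega raised to a CNF ordinal is a single CNF term: Result = omega^(omega*15)

omega^(omega*15)


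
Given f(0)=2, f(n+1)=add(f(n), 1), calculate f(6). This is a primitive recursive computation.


f(0) = 2
f(1) = add(f(0), 1) = add(2, 1) = 3
f(2) = add(f(1), 1) = add(3, 1) = 4
f(3) = add(f(2), 1) = add(4, 1) = 5
f(4) = add(f(3), 1) = add(5, 1) = 6
f(5) = add(f(4), 1) = add(6, 1) = 7
f(6) = add(f(5), 1) = add(7, 1) = 8


8


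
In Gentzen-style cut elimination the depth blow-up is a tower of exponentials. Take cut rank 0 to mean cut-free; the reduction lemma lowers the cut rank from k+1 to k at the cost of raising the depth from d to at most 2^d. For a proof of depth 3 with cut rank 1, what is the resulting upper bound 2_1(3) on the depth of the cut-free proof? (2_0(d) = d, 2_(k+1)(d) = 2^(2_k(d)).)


Each rank reduction sends depth d to at most 2^d; cut rank r needs r reductions.
2_0(3) = 3
2_1(3) = 2^3 = 8
Cut-free depth bound = 8

8


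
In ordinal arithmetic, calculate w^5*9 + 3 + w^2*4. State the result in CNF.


Ordinal addition (w^5*9 + 3) + w^2*4:
alpha's leading term has exponent 5 > beta's exponent 2, so it survives.
alpha's tail term has exponent 0 < beta's exponent 2, so it is absorbed by beta.
In ordinal addition, any term followed by a strictly larger-exponent term is absorbed.
Result = w^5*9 + w^2*4

w^5*9 + w^2*4


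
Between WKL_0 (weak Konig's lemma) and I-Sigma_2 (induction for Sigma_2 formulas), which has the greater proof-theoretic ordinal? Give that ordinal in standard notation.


Proof-theoretic ordinal of WKL_0 (weak Konig's lemma): omega^omega
Proof-theoretic ordinal of I-Sigma_2 (induction for Sigma_2 formulas): omega^(omega^omega)
Comparing: omega^omega < omega^(omega^omega).
The larger ordinal is omega^(omega^omega) (from I-Sigma_2 (induction for Sigma_2 formulas)).

omega^(omega^omega)


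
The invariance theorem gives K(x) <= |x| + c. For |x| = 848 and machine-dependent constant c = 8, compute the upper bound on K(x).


K(x) <= |x| + c = 848 + 8 = 856

856


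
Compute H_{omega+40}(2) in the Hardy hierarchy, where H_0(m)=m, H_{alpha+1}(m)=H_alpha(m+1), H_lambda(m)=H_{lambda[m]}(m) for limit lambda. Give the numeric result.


H_{omega+40}(2):
Unwind the 40 successor steps: H_{omega+40}(2) = H_omega(2+40) = H_omega(42).
H_omega(m) = H_m(m) = m + m = 2m.
Result = 2 * 42 = 84

84


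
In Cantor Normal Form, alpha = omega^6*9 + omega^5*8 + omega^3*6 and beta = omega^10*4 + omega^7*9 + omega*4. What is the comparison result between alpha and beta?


Compare term by term from highest exponent:
alpha = omega^6*9 + omega^5*8 + omega^3*6
beta = omega^10*4 + omega^7*9 + omega*4
Term 1: alpha has omega^6*9, beta has omega^10*4
Term 2: alpha has omega^5*8, beta has omega^7*9
Term 3: alpha has omega^3*6, beta has omega^1*4
Result: alpha < beta

alpha < beta


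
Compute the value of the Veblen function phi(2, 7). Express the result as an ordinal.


phi(2, 7):
phi(2, beta) = zeta_beta (the beta-th zeta number, fixed point of epsilon).
phi(2, 7) = zeta_7

zeta_7


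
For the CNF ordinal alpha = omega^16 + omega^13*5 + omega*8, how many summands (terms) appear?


CNF: omega^16 + omega^13*5 + omega*8
Count the summands separated by '+':
  term 1: omega^16
  term 2: omega^13*5
  term 3: omega*8
Total terms = 3

3


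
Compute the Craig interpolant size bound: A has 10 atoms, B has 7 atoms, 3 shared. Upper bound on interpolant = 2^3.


Shared atoms = 3
Craig interpolant size bound = 2^3
= 8

8


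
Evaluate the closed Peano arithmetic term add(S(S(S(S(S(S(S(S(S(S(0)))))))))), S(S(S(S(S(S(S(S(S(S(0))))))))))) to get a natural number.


add(S^10(0), S^10(0)):
S^10(0) = 10
S^10(0) = 10
10 + 10 = 20

20


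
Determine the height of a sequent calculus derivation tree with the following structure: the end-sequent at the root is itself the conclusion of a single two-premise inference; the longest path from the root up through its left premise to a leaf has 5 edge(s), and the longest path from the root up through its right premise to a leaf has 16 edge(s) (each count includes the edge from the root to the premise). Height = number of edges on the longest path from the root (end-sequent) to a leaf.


Longest path through the left premise: 5 edges (measured from the branching sequent)
Longest path through the right premise: 16 edges
Height of the subtree rooted at the branching sequent: max(5, 16) = 16
The branching sequent is the root itself.
Total height = 16

16


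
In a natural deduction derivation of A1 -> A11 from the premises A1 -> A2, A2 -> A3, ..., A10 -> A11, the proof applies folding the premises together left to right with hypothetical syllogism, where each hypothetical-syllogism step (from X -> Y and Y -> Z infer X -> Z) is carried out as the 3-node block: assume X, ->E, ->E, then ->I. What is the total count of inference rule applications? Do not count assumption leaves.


There are 10 premises in the chain. The first HS step combines premises 1 and 2; each further premise needs one more HS step.
So 10 premises require 10 - 1 = 9 hypothetical-syllogism steps.
Each HS step uses 3 inference nodes (->E, ->E, ->I).
9 * 3 = 27 total inference nodes.

27


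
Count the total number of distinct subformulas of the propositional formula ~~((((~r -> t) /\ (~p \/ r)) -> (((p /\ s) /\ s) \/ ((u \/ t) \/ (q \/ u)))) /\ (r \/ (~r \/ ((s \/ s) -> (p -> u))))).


Formula: ~~((((~r -> t) /\ (~p \/ r)) -> (((p /\ s) /\ s) \/ ((u \/ t) \/ (q \/ u)))) /\ (r \/ (~r \/ ((s \/ s) -> (p -> u)))))
Subformulas found:
  1. r
  2. q
  3. u
  4. s
  5. t
  6. p
  7. ~p
  8. ~r
  9. (p /\ s)
  10. (p -> u)
  11. (s \/ s)
  12. (q \/ u)
  13. (u \/ t)
  14. (~r -> t)
  15. (~p \/ r)
  16. ((p /\ s) /\ s)
  17. ((s \/ s) -> (p -> u))
  18. ((u \/ t) \/ (q \/ u))
  19. ((~r -> t) /\ (~p \/ r))
  20. (~r \/ ((s \/ s) -> (p -> u)))
  21. (r \/ (~r \/ ((s \/ s) -> (p -> u))))
  22. (((p /\ s) /\ s) \/ ((u \/ t) \/ (q \/ u)))
  23. (((~r -> t) /\ (~p \/ r)) -> (((p /\ s) /\ s) \/ ((u \/ t) \/ (q \/ u))))
  24. ((((~r -> t) /\ (~p \/ r)) -> (((p /\ s) /\ s) \/ ((u \/ t) \/ (q \/ u)))) /\ (r \/ (~r \/ ((s \/ s) -> (p -> u)))))
  25. ~((((~r -> t) /\ (~p \/ r)) -> (((p /\ s) /\ s) \/ ((u \/ t) \/ (q \/ u)))) /\ (r \/ (~r \/ ((s \/ s) -> (p -> u)))))
  26. ~~((((~r -> t) /\ (~p \/ r)) -> (((p /\ s) /\ s) \/ ((u \/ t) \/ (q \/ u)))) /\ (r \/ (~r \/ ((s \/ s) -> (p -> u)))))
Total distinct subformulas = 26

26


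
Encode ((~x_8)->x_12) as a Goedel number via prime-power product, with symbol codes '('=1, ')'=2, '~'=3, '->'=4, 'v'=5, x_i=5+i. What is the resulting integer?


Formula: ((~x_8)->x_12)
Symbol codes: [1, 1, 3, 13, 2, 4, 17, 2]
Primes: [2, 3, 5, 7, 11, 13, 17, 19]
p_1^1 = 2^1 = 2
p_2^1 = 3^1 = 3
p_3^3 = 5^3 = 125
p_4^13 = 7^13 = 96889010407
p_5^2 = 11^2 = 121
p_6^4 = 13^4 = 28561
p_7^17 = 17^17 = 827240261886336764177
p_8^2 = 19^2 = 361
Product = 74995193231138262149135194580120021053949250

74995193231138262149135194580120021053949250
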